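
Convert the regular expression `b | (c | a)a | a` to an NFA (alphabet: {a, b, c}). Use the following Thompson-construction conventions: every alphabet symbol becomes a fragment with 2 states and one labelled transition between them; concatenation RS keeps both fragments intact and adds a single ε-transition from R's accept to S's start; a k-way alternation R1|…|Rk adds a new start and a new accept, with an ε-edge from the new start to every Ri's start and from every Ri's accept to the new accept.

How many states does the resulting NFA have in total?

Recursing over subexpressions:
Each of the 5 symbol leaves contributes a 2-state fragment.
  c | a : 6 states
  (c | a)a : 8 states
  b | (c | a)a | a : 14 states

14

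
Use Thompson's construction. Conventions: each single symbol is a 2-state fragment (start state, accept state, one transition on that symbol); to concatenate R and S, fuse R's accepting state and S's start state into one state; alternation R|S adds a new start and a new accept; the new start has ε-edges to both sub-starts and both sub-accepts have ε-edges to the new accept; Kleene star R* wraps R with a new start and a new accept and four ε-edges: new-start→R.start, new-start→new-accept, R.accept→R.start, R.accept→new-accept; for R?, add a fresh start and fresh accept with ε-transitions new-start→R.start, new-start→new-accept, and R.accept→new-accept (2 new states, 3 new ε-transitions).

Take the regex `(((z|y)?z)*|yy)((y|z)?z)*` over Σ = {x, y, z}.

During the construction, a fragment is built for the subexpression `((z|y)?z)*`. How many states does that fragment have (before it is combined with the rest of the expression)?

Fragment for `((z|y)?z)*`:
Each of the 3 symbol leaves contributes a 2-state fragment.
  z|y : 6 states
  (z|y)? : 8 states
  (z|y)?z : 9 states
  ((z|y)?z)* : 11 states

11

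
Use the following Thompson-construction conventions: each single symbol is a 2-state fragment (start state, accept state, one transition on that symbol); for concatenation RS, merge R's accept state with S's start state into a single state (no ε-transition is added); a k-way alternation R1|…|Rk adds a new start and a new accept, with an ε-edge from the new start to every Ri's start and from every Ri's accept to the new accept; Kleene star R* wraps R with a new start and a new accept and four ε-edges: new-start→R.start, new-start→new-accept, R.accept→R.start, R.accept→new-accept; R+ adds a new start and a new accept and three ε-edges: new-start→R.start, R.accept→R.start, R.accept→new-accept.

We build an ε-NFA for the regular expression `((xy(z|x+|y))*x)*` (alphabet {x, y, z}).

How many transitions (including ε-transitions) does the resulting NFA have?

Bottom-up over the parse tree:
Each of the 6 symbol leaves contributes 1 transition (1 symbol, 0 ε).
  x+ = 4 transitions (1 symbol, 3 ε)
  z|x+|y = 12 transitions (3 symbol, 9 ε)
  xy(z|x+|y) = 14 transitions (5 symbol, 9 ε)
  (xy(z|x+|y))* = 18 transitions (5 symbol, 13 ε)
  (xy(z|x+|y))*x = 19 transitions (6 symbol, 13 ε)
  ((xy(z|x+|y))*x)* = 23 transitions (6 symbol, 17 ε)

23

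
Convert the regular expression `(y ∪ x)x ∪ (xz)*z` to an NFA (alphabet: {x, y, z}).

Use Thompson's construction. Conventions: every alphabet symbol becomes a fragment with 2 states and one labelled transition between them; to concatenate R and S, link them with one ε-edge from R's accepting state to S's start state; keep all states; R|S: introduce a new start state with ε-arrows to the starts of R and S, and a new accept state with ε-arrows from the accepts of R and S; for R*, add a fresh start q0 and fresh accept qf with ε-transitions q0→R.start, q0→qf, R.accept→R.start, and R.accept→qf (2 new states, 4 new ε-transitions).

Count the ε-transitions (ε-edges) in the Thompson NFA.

15

Recursing over subexpressions:
Each of the 6 symbol leaves contributes 0 ε-transitions.
  y ∪ x = 4 ε-transitions
  (y ∪ x)x = 5 ε-transitions
  xz = 1 ε-transition
  (xz)* = 5 ε-transitions
  (xz)*z = 6 ε-transitions
  (y ∪ x)x ∪ (xz)*z = 15 ε-transitions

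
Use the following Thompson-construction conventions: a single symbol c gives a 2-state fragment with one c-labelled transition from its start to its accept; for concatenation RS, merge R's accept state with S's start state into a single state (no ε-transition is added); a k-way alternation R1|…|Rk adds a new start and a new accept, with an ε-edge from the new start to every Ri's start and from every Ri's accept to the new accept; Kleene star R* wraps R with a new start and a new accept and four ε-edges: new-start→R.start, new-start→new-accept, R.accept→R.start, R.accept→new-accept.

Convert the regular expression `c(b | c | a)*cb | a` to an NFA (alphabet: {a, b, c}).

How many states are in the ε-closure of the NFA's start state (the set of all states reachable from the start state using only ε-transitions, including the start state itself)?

Work bottom-up. For each fragment F, track |ε-closure(F.start)| and whether F's accept lies in that closure (i.e. whether F accepts ε). A single-symbol fragment has closure size 1 and does not accept ε.
  b | c | a → C = 1 + 1 + 1 + 1 = 4 (the new accept is not ε-reachable since no branch accepts ε)
  (b | c | a)* → the star's fresh start ε-reaches both the body's start and the fresh accept: C = 2 + 4 = 6
  c(b | c | a)*cb → C equals the left operand's closure size = 1 (its accept is not ε-reachable, so the closure stops there)
  c(b | c | a)*cb | a → new start ε-reaches every alternative's start; none of them accept ε, so the new accept is not reached: C = 1 + 1 + 1 = 3

3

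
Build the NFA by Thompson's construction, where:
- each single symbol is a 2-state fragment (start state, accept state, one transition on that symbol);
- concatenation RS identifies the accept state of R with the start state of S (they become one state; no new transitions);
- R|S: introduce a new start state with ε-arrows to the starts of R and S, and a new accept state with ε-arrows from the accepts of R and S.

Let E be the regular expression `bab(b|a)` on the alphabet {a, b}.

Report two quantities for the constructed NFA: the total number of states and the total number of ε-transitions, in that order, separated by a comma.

Recursing over subexpressions:
Each of the 5 symbol leaves contributes 2 states and 0 ε-transitions.
  b|a → 6 states, 4 ε-transitions
  bab(b|a) → 9 states, 4 ε-transitions

9, 4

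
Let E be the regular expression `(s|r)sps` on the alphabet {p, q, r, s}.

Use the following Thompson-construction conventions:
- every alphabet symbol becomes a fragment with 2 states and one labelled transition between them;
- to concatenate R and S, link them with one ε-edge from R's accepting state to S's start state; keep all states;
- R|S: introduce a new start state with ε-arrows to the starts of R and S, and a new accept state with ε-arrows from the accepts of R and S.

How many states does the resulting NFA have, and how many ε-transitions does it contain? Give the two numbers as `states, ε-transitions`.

Bottom-up over the parse tree:
Each of the 5 symbol leaves contributes 2 states and 0 ε-transitions.
  s|r = 6 states, 4 ε-transitions
  (s|r)sps = 12 states, 7 ε-transitions

12, 7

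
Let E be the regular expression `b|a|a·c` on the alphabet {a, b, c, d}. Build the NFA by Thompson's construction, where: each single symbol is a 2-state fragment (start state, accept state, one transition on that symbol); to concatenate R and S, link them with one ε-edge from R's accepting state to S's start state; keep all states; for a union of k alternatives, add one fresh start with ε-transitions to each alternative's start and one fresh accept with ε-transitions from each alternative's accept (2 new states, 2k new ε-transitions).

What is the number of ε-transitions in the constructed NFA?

Bottom-up over the parse tree:
Each of the 4 symbol leaves contributes 0 ε-transitions.
  a·c → 1 ε-transition
  b|a|a·c → 7 ε-transitions

7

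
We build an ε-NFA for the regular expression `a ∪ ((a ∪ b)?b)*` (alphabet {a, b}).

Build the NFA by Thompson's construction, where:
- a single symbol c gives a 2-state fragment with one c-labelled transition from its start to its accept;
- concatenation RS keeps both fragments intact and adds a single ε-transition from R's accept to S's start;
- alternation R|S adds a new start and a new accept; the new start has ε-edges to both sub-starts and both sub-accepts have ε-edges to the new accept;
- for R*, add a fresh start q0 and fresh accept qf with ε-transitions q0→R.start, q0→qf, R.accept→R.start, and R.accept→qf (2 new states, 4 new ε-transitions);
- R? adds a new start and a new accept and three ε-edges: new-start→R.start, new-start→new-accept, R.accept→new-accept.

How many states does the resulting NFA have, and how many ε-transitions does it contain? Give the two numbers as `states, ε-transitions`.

16, 16

Per subexpression:
Each of the 4 symbol leaves contributes 2 states and 0 ε-transitions.
  a ∪ b → 6 states, 4 ε-transitions
  (a ∪ b)? → 8 states, 7 ε-transitions
  (a ∪ b)?b → 10 states, 8 ε-transitions
  ((a ∪ b)?b)* → 12 states, 12 ε-transitions
  a ∪ ((a ∪ b)?b)* → 16 states, 16 ε-transitions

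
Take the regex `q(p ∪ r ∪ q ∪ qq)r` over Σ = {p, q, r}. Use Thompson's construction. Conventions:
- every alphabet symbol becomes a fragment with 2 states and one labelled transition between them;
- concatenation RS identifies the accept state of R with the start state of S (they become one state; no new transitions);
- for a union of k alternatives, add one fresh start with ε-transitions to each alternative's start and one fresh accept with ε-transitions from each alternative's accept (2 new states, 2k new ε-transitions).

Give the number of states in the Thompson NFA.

13

Building bottom-up:
Each of the 7 symbol leaves contributes a 2-state fragment.
  qq = 3 states
  p ∪ r ∪ q ∪ qq = 11 states
  q(p ∪ r ∪ q ∪ qq)r = 13 states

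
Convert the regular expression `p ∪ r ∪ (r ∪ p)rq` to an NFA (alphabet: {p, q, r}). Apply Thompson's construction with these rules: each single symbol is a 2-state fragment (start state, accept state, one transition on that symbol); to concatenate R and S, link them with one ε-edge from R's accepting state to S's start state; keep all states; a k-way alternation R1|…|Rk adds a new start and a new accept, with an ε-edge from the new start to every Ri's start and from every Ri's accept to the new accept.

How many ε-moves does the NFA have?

12

By structural recursion:
Each of the 6 symbol leaves contributes 0 ε-transitions.
  r ∪ p = 4 ε-transitions
  (r ∪ p)rq = 6 ε-transitions
  p ∪ r ∪ (r ∪ p)rq = 12 ε-transitions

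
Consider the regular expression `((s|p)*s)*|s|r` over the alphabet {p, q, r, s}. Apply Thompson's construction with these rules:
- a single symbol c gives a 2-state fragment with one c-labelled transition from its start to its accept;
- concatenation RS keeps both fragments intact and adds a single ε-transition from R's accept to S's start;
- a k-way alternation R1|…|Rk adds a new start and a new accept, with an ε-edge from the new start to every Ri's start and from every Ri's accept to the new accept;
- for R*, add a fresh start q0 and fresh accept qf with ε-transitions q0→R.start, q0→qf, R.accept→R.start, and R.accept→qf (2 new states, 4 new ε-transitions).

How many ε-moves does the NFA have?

19

Building bottom-up:
Each of the 5 symbol leaves contributes 0 ε-transitions.
  s|p — 4 ε-transitions
  (s|p)* — 8 ε-transitions
  (s|p)*s — 9 ε-transitions
  ((s|p)*s)* — 13 ε-transitions
  ((s|p)*s)*|s|r — 19 ε-transitions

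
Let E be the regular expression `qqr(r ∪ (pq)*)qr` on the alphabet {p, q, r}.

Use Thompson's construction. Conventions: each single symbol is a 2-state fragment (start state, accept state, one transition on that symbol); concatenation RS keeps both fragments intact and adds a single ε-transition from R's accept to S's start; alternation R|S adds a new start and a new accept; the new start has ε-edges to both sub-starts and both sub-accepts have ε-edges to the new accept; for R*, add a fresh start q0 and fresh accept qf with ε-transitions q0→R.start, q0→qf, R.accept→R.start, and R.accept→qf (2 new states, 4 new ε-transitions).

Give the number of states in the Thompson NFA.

20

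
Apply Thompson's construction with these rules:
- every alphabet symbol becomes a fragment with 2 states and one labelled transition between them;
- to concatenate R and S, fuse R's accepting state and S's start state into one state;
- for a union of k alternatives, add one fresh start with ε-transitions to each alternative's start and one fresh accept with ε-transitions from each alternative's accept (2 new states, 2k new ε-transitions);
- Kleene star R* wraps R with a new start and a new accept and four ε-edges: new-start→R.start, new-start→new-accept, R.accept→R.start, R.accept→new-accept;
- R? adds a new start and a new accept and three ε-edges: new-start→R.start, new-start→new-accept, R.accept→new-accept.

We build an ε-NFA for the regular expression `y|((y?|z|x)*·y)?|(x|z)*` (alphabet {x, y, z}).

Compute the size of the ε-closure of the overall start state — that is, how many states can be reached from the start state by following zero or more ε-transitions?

19

Work bottom-up. For each fragment F, track |ε-closure(F.start)| and whether F's accept lies in that closure (i.e. whether F accepts ε). A single-symbol fragment has closure size 1 and does not accept ε.
  y? — new start has ε-edges to the inner start and to the new accept, so |ε-closure| = 2 + 1 = 3
  y?|z|x — new start ε-reaches every alternative's start; at least one alternative accepts ε, so the union's new accept is reached too: |ε-closure| = 1 + 3 + 1 + 1 + 1 = 7
  (y?|z|x)* — the star's fresh start ε-reaches both the body's start and the fresh accept: |ε-closure| = 2 + 7 = 9
  (y?|z|x)*·y — |ε-closure| = 9 + (1−1) = 9 (closure spills across the concat boundary because the left factor accepts ε)
  ((y?|z|x)*·y)? — new start has ε-edges to the inner start and to the new accept, so |ε-closure| = 2 + 9 = 11
  x|z — new start ε-reaches every alternative's start; none of them accept ε, so the new accept is not reached: |ε-closure| = 1 + 1 + 1 = 3
  (x|z)* — |ε-closure| = 1 (new start) + 3 (body) + 1 (new accept) = 5
  y|((y?|z|x)*·y)?|(x|z)* — new start ε-reaches every alternative's start; at least one alternative accepts ε, so the union's new accept is reached too: |ε-closure| = 1 + 1 + 11 + 5 + 1 = 19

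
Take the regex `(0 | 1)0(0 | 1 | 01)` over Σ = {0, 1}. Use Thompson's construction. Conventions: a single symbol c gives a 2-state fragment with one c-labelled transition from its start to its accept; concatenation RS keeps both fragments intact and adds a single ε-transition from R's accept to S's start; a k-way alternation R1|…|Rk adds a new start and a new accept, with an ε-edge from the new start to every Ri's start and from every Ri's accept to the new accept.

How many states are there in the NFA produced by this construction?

By structural recursion:
Each of the 7 symbol leaves contributes a 2-state fragment.
  0 | 1 → 6 states
  01 → 4 states
  0 | 1 | 01 → 10 states
  (0 | 1)0(0 | 1 | 01) → 18 states

18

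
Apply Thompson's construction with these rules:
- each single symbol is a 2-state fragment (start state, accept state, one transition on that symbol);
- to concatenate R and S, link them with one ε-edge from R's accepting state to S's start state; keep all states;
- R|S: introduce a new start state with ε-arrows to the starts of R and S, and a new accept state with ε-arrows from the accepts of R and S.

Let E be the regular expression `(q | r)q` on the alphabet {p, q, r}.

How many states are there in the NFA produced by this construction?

8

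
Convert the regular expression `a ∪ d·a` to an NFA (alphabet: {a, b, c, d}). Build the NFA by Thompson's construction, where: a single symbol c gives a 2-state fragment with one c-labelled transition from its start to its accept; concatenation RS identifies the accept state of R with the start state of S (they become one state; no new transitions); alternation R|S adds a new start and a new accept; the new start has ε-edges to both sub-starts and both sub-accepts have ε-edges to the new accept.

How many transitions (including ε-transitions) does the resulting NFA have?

By structural recursion:
Each of the 3 symbol leaves contributes 1 transition (1 symbol, 0 ε).
  d·a = 2 transitions (2 symbol, 0 ε)
  a ∪ d·a = 7 transitions (3 symbol, 4 ε)

7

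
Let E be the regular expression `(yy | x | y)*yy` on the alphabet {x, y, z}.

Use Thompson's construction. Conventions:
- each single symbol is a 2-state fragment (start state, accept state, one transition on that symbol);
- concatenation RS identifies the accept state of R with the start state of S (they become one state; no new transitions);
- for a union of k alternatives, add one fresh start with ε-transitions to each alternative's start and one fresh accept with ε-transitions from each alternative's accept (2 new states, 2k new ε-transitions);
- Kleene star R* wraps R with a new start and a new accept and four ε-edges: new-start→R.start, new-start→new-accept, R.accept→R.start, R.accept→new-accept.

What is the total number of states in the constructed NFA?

Recursing over subexpressions:
Each of the 6 symbol leaves contributes a 2-state fragment.
  yy → 3 states
  yy | x | y → 9 states
  (yy | x | y)* → 11 states
  (yy | x | y)*yy → 13 states

13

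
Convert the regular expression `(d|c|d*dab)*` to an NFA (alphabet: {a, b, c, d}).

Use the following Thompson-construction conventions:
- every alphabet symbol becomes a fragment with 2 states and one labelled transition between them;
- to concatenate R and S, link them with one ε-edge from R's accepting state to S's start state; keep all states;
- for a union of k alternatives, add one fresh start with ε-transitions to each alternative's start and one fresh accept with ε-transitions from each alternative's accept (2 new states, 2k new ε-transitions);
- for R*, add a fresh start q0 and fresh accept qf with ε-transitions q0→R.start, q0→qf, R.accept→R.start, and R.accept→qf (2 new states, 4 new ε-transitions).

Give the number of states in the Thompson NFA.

18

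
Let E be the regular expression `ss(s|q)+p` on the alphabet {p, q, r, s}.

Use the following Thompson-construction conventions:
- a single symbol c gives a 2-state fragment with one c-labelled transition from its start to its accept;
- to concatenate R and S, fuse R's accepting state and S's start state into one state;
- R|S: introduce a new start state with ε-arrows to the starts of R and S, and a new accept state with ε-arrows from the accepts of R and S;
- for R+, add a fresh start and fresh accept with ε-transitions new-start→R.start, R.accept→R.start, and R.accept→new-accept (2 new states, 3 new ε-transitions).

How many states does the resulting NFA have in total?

11

Bottom-up over the parse tree:
Each of the 5 symbol leaves contributes a 2-state fragment.
  s|q : 6 states
  (s|q)+ : 8 states
  ss(s|q)+p : 11 states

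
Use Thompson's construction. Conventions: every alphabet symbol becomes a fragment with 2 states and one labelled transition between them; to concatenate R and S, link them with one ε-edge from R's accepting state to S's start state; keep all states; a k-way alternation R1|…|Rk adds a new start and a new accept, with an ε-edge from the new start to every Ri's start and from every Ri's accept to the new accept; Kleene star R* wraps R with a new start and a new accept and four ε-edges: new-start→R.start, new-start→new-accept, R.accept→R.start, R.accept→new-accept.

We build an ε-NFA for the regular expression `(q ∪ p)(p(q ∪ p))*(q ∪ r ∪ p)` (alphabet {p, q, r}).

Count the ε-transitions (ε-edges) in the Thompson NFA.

21

Per subexpression:
Each of the 8 symbol leaves contributes 0 ε-transitions.
  q ∪ p : 4 ε-transitions
  q ∪ p : 4 ε-transitions
  p(q ∪ p) : 5 ε-transitions
  (p(q ∪ p))* : 9 ε-transitions
  q ∪ r ∪ p : 6 ε-transitions
  (q ∪ p)(p(q ∪ p))*(q ∪ r ∪ p) : 21 ε-transitions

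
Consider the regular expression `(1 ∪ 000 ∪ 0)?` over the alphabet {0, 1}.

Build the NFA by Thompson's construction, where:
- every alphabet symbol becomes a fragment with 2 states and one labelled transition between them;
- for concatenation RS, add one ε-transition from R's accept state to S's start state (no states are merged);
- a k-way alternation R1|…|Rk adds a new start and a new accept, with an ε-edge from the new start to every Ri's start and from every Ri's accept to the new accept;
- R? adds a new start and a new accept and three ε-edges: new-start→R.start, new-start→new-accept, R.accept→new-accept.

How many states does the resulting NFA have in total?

Building bottom-up:
Each of the 5 symbol leaves contributes a 2-state fragment.
  000 = 6 states
  1 ∪ 000 ∪ 0 = 12 states
  (1 ∪ 000 ∪ 0)? = 14 states

14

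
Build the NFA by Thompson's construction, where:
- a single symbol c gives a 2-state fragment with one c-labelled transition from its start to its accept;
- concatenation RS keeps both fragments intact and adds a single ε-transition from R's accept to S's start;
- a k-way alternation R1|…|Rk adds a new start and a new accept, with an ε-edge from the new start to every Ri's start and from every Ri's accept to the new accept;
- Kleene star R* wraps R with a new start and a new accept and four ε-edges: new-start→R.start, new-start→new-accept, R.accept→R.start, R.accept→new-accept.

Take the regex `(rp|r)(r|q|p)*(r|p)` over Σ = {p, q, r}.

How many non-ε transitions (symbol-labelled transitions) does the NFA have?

8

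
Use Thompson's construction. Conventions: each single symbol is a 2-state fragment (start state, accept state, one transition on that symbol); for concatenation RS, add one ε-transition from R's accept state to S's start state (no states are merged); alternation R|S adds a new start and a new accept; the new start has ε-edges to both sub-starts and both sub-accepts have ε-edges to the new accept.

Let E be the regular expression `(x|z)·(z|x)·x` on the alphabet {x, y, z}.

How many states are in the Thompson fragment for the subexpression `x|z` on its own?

Fragment for `x|z`:
Each of the 2 symbol leaves contributes a 2-state fragment.
  x|z = 6 states

6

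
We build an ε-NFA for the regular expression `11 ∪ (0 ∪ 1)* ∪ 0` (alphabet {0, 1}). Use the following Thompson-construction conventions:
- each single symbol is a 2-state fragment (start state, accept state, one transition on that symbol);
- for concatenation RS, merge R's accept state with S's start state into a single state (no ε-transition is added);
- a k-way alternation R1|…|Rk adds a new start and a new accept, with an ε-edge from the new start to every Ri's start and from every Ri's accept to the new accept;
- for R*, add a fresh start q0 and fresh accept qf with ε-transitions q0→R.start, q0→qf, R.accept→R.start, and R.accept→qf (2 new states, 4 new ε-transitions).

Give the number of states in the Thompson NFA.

Bottom-up over the parse tree:
Each of the 5 symbol leaves contributes a 2-state fragment.
  11 → 3 states
  0 ∪ 1 → 6 states
  (0 ∪ 1)* → 8 states
  11 ∪ (0 ∪ 1)* ∪ 0 → 15 states

15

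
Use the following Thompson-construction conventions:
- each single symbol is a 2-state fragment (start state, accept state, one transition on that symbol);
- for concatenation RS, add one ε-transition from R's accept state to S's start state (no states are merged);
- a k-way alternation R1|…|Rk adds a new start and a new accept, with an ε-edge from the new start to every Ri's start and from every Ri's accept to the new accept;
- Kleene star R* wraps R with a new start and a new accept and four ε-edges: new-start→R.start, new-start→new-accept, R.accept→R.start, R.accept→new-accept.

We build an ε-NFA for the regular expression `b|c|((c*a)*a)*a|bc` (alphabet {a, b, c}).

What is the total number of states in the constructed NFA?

By structural recursion:
Each of the 8 symbol leaves contributes a 2-state fragment.
  c* → 4 states
  c*a → 6 states
  (c*a)* → 8 states
  (c*a)*a → 10 states
  ((c*a)*a)* → 12 states
  ((c*a)*a)*a → 14 states
  bc → 4 states
  b|c|((c*a)*a)*a|bc → 24 states

24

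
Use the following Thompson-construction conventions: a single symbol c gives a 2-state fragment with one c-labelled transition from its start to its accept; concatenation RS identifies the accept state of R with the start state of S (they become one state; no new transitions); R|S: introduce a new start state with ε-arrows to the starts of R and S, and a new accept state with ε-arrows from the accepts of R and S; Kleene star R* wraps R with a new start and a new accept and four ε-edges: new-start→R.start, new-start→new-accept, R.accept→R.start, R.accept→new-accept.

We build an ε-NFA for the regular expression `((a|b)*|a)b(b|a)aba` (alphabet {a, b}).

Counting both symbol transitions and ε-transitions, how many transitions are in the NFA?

By structural recursion:
Each of the 9 symbol leaves contributes 1 transition (1 symbol, 0 ε).
  a|b → 6 transitions (2 symbol, 4 ε)
  (a|b)* → 10 transitions (2 symbol, 8 ε)
  (a|b)*|a → 15 transitions (3 symbol, 12 ε)
  b|a → 6 transitions (2 symbol, 4 ε)
  ((a|b)*|a)b(b|a)aba → 25 transitions (9 symbol, 16 ε)

25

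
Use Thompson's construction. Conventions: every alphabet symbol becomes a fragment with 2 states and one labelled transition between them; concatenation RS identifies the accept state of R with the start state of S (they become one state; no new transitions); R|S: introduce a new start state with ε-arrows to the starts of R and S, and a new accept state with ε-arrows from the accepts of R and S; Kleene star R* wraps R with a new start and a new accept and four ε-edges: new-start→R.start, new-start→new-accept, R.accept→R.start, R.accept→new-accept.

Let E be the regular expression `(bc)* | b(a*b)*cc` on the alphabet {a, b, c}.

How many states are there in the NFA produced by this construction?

17

By structural recursion:
Each of the 7 symbol leaves contributes a 2-state fragment.
  bc : 3 states
  (bc)* : 5 states
  a* : 4 states
  a*b : 5 states
  (a*b)* : 7 states
  b(a*b)*cc : 10 states
  (bc)* | b(a*b)*cc : 17 states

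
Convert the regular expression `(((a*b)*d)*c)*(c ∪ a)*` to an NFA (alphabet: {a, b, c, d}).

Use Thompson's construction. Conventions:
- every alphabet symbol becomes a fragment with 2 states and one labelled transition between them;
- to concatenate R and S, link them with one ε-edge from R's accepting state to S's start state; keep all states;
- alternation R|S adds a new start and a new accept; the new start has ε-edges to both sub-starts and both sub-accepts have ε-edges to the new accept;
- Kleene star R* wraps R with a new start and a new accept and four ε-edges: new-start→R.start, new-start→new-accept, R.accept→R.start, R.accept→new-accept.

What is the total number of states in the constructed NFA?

24

By structural recursion:
Each of the 6 symbol leaves contributes a 2-state fragment.
  a* = 4 states
  a*b = 6 states
  (a*b)* = 8 states
  (a*b)*d = 10 states
  ((a*b)*d)* = 12 states
  ((a*b)*d)*c = 14 states
  (((a*b)*d)*c)* = 16 states
  c ∪ a = 6 states
  (c ∪ a)* = 8 states
  (((a*b)*d)*c)*(c ∪ a)* = 24 states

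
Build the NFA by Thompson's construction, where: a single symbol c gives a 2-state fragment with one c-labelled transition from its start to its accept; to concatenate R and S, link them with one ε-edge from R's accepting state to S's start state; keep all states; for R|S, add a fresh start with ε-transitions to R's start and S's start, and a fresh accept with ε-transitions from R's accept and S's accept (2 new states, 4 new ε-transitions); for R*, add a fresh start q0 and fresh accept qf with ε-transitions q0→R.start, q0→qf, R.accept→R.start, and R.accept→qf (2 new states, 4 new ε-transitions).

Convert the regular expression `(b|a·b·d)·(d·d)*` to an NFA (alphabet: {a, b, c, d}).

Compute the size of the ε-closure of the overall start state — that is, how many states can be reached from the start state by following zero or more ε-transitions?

3

Work bottom-up. For each fragment F, track |ε-closure(F.start)| and whether F's accept lies in that closure (i.e. whether F accepts ε). A single-symbol fragment has closure size 1 and does not accept ε.
  a·b·d — same as the first factor's closure: |ε-closure| = 1
  b|a·b·d — |ε-closure| = 1 + 1 + 1 = 3 (the new accept is not ε-reachable since no branch accepts ε)
  d·d — same as the first factor's closure: |ε-closure| = 1
  (d·d)* — |ε-closure| = 1 (new start) + 1 (body) + 1 (new accept) = 3
  (b|a·b·d)·(d·d)* — same as the first factor's closure: |ε-closure| = 3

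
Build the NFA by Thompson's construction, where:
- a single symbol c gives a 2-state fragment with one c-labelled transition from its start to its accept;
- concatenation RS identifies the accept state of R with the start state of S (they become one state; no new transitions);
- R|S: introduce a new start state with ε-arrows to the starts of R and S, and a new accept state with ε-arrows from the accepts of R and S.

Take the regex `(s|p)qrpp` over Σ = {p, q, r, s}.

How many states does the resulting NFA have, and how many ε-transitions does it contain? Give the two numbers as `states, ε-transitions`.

10, 4

Bottom-up over the parse tree:
Each of the 6 symbol leaves contributes 2 states and 0 ε-transitions.
  s|p = 6 states, 4 ε-transitions
  (s|p)qrpp = 10 states, 4 ε-transitions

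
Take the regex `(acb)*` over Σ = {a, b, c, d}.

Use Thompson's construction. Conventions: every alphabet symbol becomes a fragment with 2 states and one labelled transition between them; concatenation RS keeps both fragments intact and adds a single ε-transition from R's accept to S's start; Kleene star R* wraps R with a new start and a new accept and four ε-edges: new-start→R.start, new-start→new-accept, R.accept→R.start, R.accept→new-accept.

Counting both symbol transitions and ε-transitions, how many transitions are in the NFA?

9

Recursing over subexpressions:
Each of the 3 symbol leaves contributes 1 transition (1 symbol, 0 ε).
  acb — 5 transitions (3 symbol, 2 ε)
  (acb)* — 9 transitions (3 symbol, 6 ε)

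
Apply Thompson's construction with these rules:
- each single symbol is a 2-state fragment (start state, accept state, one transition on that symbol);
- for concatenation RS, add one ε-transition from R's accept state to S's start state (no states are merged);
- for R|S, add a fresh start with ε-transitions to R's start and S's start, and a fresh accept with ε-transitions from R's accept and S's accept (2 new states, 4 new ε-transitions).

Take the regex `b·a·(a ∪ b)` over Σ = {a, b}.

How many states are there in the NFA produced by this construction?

10

By structural recursion:
Each of the 4 symbol leaves contributes a 2-state fragment.
  a ∪ b : 6 states
  b·a·(a ∪ b) : 10 states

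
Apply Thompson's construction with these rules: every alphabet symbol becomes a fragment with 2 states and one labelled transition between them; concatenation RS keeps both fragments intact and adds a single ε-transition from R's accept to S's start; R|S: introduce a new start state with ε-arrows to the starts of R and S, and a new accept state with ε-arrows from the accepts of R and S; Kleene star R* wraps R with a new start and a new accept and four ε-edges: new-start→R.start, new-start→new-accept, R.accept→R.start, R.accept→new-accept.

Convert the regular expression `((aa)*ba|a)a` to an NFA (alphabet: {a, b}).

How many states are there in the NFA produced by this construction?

Per subexpression:
Each of the 6 symbol leaves contributes a 2-state fragment.
  aa → 4 states
  (aa)* → 6 states
  (aa)*ba → 10 states
  (aa)*ba|a → 14 states
  ((aa)*ba|a)a → 16 states

16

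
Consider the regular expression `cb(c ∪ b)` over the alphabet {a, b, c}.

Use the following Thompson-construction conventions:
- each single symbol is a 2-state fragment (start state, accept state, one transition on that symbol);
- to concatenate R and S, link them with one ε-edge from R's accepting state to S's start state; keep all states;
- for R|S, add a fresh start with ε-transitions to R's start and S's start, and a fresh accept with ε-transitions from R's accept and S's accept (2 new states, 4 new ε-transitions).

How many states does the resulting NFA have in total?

10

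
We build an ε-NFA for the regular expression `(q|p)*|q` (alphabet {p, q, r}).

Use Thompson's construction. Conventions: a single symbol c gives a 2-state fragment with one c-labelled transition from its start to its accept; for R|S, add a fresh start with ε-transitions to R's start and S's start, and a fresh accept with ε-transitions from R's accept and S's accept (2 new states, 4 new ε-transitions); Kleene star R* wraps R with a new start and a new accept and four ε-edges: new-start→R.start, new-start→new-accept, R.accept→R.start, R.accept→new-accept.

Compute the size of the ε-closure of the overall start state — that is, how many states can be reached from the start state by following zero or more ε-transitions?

8

Work bottom-up. For each fragment F, track |ε-closure(F.start)| and whether F's accept lies in that closure (i.e. whether F accepts ε). A single-symbol fragment has closure size 1 and does not accept ε.
  q|p : new start ε-reaches every alternative's start; none of them accept ε, so the new accept is not reached: C = 1 + 1 + 1 = 3
  (q|p)* : the star's fresh start ε-reaches both the body's start and the fresh accept: C = 2 + 3 = 5
  (q|p)*|q : new start ε-reaches every alternative's start; at least one alternative accepts ε, so the union's new accept is reached too: C = 1 + 5 + 1 + 1 = 8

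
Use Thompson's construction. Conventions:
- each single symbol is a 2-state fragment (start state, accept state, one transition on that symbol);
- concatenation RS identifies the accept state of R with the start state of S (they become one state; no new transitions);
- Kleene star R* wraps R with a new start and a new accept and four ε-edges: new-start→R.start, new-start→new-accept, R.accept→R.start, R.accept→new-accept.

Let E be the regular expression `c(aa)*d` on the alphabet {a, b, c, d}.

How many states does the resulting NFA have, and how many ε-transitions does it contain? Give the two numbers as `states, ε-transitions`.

7, 4

Recursing over subexpressions:
Each of the 4 symbol leaves contributes 2 states and 0 ε-transitions.
  aa — 3 states, 0 ε-transitions
  (aa)* — 5 states, 4 ε-transitions
  c(aa)*d — 7 states, 4 ε-transitions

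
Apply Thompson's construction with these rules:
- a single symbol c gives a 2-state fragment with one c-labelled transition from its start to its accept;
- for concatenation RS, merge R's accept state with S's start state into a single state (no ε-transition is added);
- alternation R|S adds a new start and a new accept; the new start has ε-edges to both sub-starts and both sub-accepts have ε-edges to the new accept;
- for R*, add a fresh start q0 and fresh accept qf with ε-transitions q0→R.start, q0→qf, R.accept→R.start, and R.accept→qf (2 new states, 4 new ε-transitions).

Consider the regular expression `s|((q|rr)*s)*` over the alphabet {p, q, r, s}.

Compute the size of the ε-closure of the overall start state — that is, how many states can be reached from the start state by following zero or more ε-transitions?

Let C(F) = |ε-closure(F.start)| within fragment F, and note whether F accepts ε. Symbol fragments have C = 1 and do not accept ε. Then:
  rr → same as the first factor's closure: |ε-closure| = 1
  q|rr → new start ε-reaches every alternative's start; none of them accept ε, so the new accept is not reached: |ε-closure| = 1 + 1 + 1 = 3
  (q|rr)* → new start has ε-edges to the inner start and to the new accept, so |ε-closure| = 2 + 3 = 5
  (q|rr)*s → the left operand accepts ε, so the closure extends into the next operand (the shared merged state is already counted); |ε-closure| = 5 + (1−1) = 5
  ((q|rr)*s)* → new start has ε-edges to the inner start and to the new accept, so |ε-closure| = 2 + 5 = 7
  s|((q|rr)*s)* → new start ε-reaches every alternative's start; at least one alternative accepts ε, so the union's new accept is reached too: |ε-closure| = 1 + 1 + 7 + 1 = 10

10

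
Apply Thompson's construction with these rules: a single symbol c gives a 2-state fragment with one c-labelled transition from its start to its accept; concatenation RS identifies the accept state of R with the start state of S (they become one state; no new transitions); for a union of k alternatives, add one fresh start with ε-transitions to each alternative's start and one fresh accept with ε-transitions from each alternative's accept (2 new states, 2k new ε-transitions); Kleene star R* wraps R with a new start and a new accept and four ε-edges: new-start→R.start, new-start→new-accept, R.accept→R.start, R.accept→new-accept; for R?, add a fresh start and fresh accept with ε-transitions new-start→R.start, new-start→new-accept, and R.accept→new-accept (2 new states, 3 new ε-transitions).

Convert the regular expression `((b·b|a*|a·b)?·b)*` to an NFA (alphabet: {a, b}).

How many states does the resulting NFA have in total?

17

Bottom-up over the parse tree:
Each of the 6 symbol leaves contributes a 2-state fragment.
  b·b = 3 states
  a* = 4 states
  a·b = 3 states
  b·b|a*|a·b = 12 states
  (b·b|a*|a·b)? = 14 states
  (b·b|a*|a·b)?·b = 15 states
  ((b·b|a*|a·b)?·b)* = 17 states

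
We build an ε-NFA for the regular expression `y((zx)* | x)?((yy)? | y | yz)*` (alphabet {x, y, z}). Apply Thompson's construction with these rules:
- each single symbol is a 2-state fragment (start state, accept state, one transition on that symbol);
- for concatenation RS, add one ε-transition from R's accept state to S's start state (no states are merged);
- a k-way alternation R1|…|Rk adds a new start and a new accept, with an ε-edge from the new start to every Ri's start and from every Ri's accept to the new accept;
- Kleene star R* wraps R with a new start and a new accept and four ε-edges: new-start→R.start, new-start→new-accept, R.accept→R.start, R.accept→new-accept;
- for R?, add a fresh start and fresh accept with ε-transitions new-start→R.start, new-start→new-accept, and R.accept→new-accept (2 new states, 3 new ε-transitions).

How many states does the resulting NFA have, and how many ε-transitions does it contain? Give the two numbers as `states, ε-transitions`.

30, 29

Recursing over subexpressions:
Each of the 9 symbol leaves contributes 2 states and 0 ε-transitions.
  zx — 4 states, 1 ε-transition
  (zx)* — 6 states, 5 ε-transitions
  (zx)* | x — 10 states, 9 ε-transitions
  ((zx)* | x)? — 12 states, 12 ε-transitions
  yy — 4 states, 1 ε-transition
  (yy)? — 6 states, 4 ε-transitions
  yz — 4 states, 1 ε-transition
  (yy)? | y | yz — 14 states, 11 ε-transitions
  ((yy)? | y | yz)* — 16 states, 15 ε-transitions
  y((zx)* | x)?((yy)? | y | yz)* — 30 states, 29 ε-transitions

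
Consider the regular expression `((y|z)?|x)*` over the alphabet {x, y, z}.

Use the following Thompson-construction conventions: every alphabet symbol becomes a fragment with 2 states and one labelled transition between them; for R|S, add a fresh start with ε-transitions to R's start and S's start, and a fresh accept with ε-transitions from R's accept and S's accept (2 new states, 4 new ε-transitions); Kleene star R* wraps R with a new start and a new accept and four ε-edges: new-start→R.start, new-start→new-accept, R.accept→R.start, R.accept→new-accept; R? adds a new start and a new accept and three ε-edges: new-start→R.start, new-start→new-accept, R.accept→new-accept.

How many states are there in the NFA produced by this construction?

Building bottom-up:
Each of the 3 symbol leaves contributes a 2-state fragment.
  y|z — 6 states
  (y|z)? — 8 states
  (y|z)?|x — 12 states
  ((y|z)?|x)* — 14 states

14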